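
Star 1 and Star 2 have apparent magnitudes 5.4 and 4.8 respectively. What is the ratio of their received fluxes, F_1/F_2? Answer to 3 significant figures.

Magnitude difference = 0.6
Flux ratio = 10^(−0.4 Δm) = 10^(−0.4 × 0.6) = 10^-0.240 = 0.5754

F_1/F_2 ≈ 0.575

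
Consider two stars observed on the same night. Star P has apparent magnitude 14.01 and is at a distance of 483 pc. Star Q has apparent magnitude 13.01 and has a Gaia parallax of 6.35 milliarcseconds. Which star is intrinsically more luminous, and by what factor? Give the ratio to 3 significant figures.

Star P is more luminous, by a factor of 3.74.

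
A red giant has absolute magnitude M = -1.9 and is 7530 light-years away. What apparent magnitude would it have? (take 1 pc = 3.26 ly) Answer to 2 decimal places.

d = 7530 ly / 3.26 = 2310 pc
m = M + 5 log₁₀ d − 5 = -1.9 + 5·3.3636 − 5 = 9.918

m ≈ 9.92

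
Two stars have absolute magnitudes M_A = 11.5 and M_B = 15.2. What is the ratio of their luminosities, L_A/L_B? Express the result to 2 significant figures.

L_A/L_B ≈ 30

ΔM = M_A − M_B = -3.7
L_A/L_B = 10^(−0.4 ΔM) = 10^1.480 = 30.20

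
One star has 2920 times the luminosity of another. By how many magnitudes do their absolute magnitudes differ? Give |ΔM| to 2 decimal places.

|ΔM| ≈ 8.66

Pogson: ΔM = −2.5 log₁₀(ratio) = −2.5 log₁₀(2920) = −2.5 × 3.4654 = -8.663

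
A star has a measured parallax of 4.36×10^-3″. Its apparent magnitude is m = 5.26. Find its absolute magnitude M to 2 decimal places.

M ≈ -1.54

d = 1/p = 1/4.36×10^-3″ = 229.4 pc
5 log₁₀(d/10 pc) = 5 log₁₀(229.4) − 5 = 6.803
M = m − 5 log₁₀(d/10) = 5.26 − 6.803 = -1.543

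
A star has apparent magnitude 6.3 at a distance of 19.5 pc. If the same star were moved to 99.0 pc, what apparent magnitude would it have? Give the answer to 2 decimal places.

Flux ∝ 1/d², so Δm = 5 log₁₀(d₂/d₁) = 5 log₁₀(99.0/19.5) = 3.528
m₂ = m₁ + Δm = 6.3 + (3.528) = 9.828

m ≈ 9.83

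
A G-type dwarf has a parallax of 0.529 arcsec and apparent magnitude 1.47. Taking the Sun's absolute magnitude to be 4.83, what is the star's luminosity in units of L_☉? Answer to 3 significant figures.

d = 1/p = 1/0.529″ = 1.890 pc
M = m − 5 log₁₀ d + 5 = 1.47 − 5·0.2765 + 5 = 5.087
M − M_☉ = 5.087 − 4.83 = 0.257
L/L_☉ = 10^(−0.4 × 0.257) = 0.7890

L/L_☉ ≈ 0.789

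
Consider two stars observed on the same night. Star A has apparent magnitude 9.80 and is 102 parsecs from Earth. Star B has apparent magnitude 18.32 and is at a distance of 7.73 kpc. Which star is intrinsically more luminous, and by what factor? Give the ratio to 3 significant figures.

Star A: M = m − 5 log₁₀ d + 5 = 9.80 − 5·2.0086 + 5 = 4.757
Star B: d = 7.73 kpc = 7730 pc
Star B: M = m − 5 log₁₀ d + 5 = 18.32 − 5·3.8882 + 5 = 3.879
ΔM = M_A − M_B = 4.757 − (3.879) = 0.878; smaller M is more luminous → Star B.
L ratio = 10^(0.4 |ΔM|) = 10^0.351 = 2.245

Star B is more luminous, by a factor of 2.24.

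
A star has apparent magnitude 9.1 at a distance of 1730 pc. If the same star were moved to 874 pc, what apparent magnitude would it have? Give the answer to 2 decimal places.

Flux ∝ 1/d², so Δm = 5 log₁₀(d₂/d₁) = 5 log₁₀(874/1730) = -1.483
m₂ = m₁ + Δm = 9.1 + (-1.483) = 7.617

m ≈ 7.62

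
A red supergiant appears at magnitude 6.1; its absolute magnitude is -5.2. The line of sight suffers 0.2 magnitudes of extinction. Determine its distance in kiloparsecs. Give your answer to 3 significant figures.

d ≈ 1.66 kpc

m − M = 5 log₁₀(d/10 pc) + A  ⇒  6.1 − (-5.2) − 0.2 = 5 log₁₀(d/10)
11.100 = 5 log₁₀(d/10)
log₁₀ d = (m − M − A)/5 + 1 = 3.2200
d = 10^3.2200 = 1660 pc
= 1.660 kpc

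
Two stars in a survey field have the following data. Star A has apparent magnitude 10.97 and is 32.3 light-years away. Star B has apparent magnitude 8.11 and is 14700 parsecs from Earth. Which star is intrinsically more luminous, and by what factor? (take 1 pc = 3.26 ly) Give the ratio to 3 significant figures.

Star A: d = 32.3 ly / 3.26 = 9.908 pc
Star A: M = m − 5 log₁₀ d + 5 = 10.97 − 5·0.9960 + 5 = 10.990
Star B: M = m − 5 log₁₀ d + 5 = 8.11 − 5·4.1673 + 5 = -7.727
ΔM = M_A − M_B = 10.990 − (-7.727) = 18.717; smaller M is more luminous → Star B.
L ratio = 10^(0.4 |ΔM|) = 10^7.487 = 3.067×10^7

Star B is more luminous, by a factor of 3.07×10^7.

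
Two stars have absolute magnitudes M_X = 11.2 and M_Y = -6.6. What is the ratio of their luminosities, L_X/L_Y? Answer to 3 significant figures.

L_X/L_Y ≈ 7.59×10^-8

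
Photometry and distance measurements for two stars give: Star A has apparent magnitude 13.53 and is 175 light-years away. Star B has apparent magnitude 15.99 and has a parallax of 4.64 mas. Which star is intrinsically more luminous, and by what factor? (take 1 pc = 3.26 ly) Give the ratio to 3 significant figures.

Star B is more luminous, by a factor of 1.67.

Star A: d = 175 ly / 3.26 = 53.68 pc
Star A: M = m − 5 log₁₀ d + 5 = 13.53 − 5·1.7298 + 5 = 9.881
Star B: p = 4.64 mas = 4.64×10^-3″ → d = 1/p = 215.5 pc
Star B: M = m − 5 log₁₀ d + 5 = 15.99 − 5·2.3335 + 5 = 9.323
ΔM = M_A − M_B = 9.881 − (9.323) = 0.558; smaller M is more luminous → Star B.
L ratio = 10^(0.4 |ΔM|) = 10^0.223 = 1.672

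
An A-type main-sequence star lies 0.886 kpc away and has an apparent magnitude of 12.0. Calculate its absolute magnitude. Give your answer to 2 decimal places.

M ≈ 2.26

d = 0.886 kpc = 886.0 pc
5 log₁₀(d/10 pc) = 5 log₁₀(886.0) − 5 = 9.737
M = m − 5 log₁₀(d/10) = 12.0 − 9.737 = 2.263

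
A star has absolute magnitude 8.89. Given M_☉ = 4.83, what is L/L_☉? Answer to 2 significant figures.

M − M_☉ = 8.89 − 4.83 = 4.060
L/L_☉ = 10^(−0.4 (M − M_☉)) = 10^-1.624 = 0.02377

L/L_☉ ≈ 0.024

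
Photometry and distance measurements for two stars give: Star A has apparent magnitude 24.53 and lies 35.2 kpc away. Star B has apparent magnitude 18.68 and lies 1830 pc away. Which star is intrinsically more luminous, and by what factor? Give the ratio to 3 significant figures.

Star A is more luminous, by a factor of 1.69.

Star A: d = 35.2 kpc = 35200 pc
Star A: M = m − 5 log₁₀ d + 5 = 24.53 − 5·4.5465 + 5 = 6.797
Star B: M = m − 5 log₁₀ d + 5 = 18.68 − 5·3.2625 + 5 = 7.368
ΔM = M_A − M_B = 6.797 − (7.368) = -0.570; smaller M is more luminous → Star A.
L ratio = 10^(0.4 |ΔM|) = 10^0.228 = 1.691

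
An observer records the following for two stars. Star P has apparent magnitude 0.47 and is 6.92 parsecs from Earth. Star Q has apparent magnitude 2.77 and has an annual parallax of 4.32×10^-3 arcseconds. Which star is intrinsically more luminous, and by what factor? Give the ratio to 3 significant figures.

Star Q is more luminous, by a factor of 135.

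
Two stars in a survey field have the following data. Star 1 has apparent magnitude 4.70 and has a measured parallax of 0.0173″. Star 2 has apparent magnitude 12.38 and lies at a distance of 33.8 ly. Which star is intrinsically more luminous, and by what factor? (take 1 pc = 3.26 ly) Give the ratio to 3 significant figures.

Star 1 is more luminous, by a factor of 36700.

Star 1: d = 1/p = 1/0.0173″ = 57.80 pc
Star 1: M = m − 5 log₁₀ d + 5 = 4.70 − 5·1.7620 + 5 = 0.890
Star 2: d = 33.8 ly / 3.26 = 10.37 pc
Star 2: M = m − 5 log₁₀ d + 5 = 12.38 − 5·1.0157 + 5 = 12.302
ΔM = M_1 − M_2 = 0.890 − (12.302) = -11.411; smaller M is more luminous → Star 1.
L ratio = 10^(0.4 |ΔM|) = 10^4.565 = 36690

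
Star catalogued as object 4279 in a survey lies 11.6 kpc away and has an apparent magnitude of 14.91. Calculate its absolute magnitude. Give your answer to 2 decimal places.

M ≈ -0.41

d = 11.6 kpc = 11600 pc
5 log₁₀(d/10 pc) = 5 log₁₀(11600) − 5 = 15.322
M = m − 5 log₁₀(d/10) = 14.91 − 15.322 = -0.412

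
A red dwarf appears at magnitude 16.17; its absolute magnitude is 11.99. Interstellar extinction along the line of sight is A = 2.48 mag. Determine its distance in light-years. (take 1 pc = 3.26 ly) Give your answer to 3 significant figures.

d ≈ 71.3 ly

m − M = 5 log₁₀(d/10 pc) + A  ⇒  16.17 − (11.99) − 2.48 = 5 log₁₀(d/10)
1.700 = 5 log₁₀(d/10)
log₁₀ d = (m − M − A)/5 + 1 = 1.3400
d = 10^1.3400 = 21.88 pc
= 71.32 ly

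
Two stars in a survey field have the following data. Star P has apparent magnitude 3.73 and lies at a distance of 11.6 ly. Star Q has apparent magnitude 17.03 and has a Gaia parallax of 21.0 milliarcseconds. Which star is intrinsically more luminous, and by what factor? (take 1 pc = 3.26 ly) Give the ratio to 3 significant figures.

Star P is more luminous, by a factor of 1170.

Star P: d = 11.6 ly / 3.26 = 3.558 pc
Star P: M = m − 5 log₁₀ d + 5 = 3.73 − 5·0.5512 + 5 = 5.974
Star Q: p = 21.0 mas = 0.0210″ → d = 1/p = 47.62 pc
Star Q: M = m − 5 log₁₀ d + 5 = 17.03 − 5·1.6778 + 5 = 13.641
ΔM = M_P − M_Q = 5.974 − (13.641) = -7.667; smaller M is more luminous → Star P.
L ratio = 10^(0.4 |ΔM|) = 10^3.067 = 1167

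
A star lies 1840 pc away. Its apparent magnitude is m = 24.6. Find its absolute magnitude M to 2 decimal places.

5 log₁₀(d/10 pc) = 5 log₁₀(1840) − 5 = 11.324
M = m − 5 log₁₀(d/10) = 24.6 − 11.324 = 13.276

M ≈ 13.28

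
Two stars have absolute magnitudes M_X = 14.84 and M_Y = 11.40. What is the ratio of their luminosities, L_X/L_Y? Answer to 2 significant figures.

ΔM = M_X − M_Y = 3.44
L_X/L_Y = 10^(−0.4 ΔM) = 10^-1.376 = 0.04207

L_X/L_Y ≈ 0.042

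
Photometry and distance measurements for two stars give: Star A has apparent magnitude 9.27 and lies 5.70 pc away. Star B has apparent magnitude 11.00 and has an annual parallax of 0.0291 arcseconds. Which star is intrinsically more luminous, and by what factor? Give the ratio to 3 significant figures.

Star A: M = m − 5 log₁₀ d + 5 = 9.27 − 5·0.7559 + 5 = 10.491
Star B: d = 1/p = 1/0.0291″ = 34.36 pc
Star B: M = m − 5 log₁₀ d + 5 = 11.00 − 5·1.5361 + 5 = 8.319
ΔM = M_A − M_B = 10.491 − (8.319) = 2.171; smaller M is more luminous → Star B.
L ratio = 10^(0.4 |ΔM|) = 10^0.868 = 7.387

Star B is more luminous, by a factor of 7.39.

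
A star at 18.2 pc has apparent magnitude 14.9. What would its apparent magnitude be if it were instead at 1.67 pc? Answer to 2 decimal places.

m ≈ 9.71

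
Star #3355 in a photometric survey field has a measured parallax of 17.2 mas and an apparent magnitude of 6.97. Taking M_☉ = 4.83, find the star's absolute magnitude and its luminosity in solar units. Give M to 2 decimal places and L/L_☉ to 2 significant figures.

M ≈ 3.15; L/L_☉ ≈ 4.7

d = 1/p = 1000/17.2 mas = 58.14 pc
M = m − 5 log₁₀ d + 5 = 6.97 − 5·1.7645 + 5 = 3.148
M − M_☉ = 3.148 − 4.83 = -1.682
L/L_☉ = 10^(−0.4 × -1.682) = 4.709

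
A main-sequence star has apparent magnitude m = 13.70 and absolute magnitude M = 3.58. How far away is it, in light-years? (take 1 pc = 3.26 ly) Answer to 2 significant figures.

Distance modulus: m − M = 13.70 − (3.58) = 10.120
m − M = 5 log₁₀ d − 5
log₁₀ d = (m − M)/5 + 1 = 3.0240
d = 10^3.0240 = 1057 pc
= 3445 ly

d ≈ 3400 ly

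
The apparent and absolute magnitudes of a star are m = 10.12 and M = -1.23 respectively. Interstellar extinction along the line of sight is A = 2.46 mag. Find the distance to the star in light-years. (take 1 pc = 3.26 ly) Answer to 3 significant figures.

m − M = 5 log₁₀(d/10 pc) + A  ⇒  10.12 − (-1.23) − 2.46 = 5 log₁₀(d/10)
8.890 = 5 log₁₀(d/10)
log₁₀ d = (m − M − A)/5 + 1 = 2.7780
d = 10^2.7780 = 599.8 pc
= 1955 ly

d ≈ 1960 ly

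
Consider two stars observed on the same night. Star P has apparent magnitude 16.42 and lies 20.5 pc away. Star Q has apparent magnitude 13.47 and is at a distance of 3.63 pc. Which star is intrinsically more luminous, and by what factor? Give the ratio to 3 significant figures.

Star P is more luminous, by a factor of 2.11.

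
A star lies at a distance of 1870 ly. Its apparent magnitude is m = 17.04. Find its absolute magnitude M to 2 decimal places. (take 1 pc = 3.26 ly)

M ≈ 8.25

d = 1870 ly / 3.26 = 573.6 pc
5 log₁₀(d/10 pc) = 5 log₁₀(573.6) − 5 = 8.793
M = m − 5 log₁₀(d/10) = 17.04 − 8.793 = 8.247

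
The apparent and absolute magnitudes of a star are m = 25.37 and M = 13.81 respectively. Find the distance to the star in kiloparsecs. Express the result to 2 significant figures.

Distance modulus: m − M = 25.37 − (13.81) = 11.560
m − M = 5 log₁₀ d − 5
log₁₀ d = (m − M)/5 + 1 = 3.3120
d = 10^3.3120 = 2051 pc
= 2.051 kpc

d ≈ 2.1 kpc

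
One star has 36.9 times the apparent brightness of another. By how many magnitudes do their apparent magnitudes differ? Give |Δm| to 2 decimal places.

|Δm| ≈ 3.92

Pogson: Δm = −2.5 log₁₀(ratio) = −2.5 log₁₀(36.9) = −2.5 × 1.5670 = -3.918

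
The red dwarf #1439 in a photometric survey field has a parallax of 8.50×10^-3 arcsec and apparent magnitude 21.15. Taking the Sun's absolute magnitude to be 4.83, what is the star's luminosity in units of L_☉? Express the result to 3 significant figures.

d = 1/p = 1/8.50×10^-3″ = 117.6 pc
M = m − 5 log₁₀ d + 5 = 21.15 − 5·2.0706 + 5 = 15.797
M − M_☉ = 15.797 − 4.83 = 10.967
L/L_☉ = 10^(−0.4 × 10.967) = 4.104×10^-5

L/L_☉ ≈ 4.10×10^-5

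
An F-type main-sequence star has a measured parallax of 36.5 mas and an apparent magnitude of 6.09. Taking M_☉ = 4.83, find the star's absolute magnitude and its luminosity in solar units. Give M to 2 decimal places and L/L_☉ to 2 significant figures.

M ≈ 3.90; L/L_☉ ≈ 2.4

d = 1/p = 1000/36.5 mas = 27.40 pc
M = m − 5 log₁₀ d + 5 = 6.09 − 5·1.4377 + 5 = 3.901
M − M_☉ = 3.901 − 4.83 = -0.929
L/L_☉ = 10^(−0.4 × -0.929) = 2.352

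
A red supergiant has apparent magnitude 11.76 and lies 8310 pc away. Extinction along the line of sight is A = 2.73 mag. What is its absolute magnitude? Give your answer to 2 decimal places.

M ≈ -5.57

5 log₁₀(d/10 pc) = 5 log₁₀(8310) − 5 = 14.598
M = m − 5 log₁₀(d/10) − A = 11.76 − 14.598 − 2.73 = -5.568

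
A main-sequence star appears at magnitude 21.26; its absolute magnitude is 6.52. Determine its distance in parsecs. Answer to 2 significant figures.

d ≈ 8900 pc

μ = m − M = 14.740
m − M = 5 log₁₀ d − 5
log₁₀ d = (m − M)/5 + 1 = 3.9480
d = 10^3.9480 = 8872 pc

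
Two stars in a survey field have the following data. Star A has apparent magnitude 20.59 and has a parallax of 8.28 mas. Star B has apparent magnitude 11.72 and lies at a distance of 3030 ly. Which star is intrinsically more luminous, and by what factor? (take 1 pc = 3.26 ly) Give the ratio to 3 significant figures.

Star B is more luminous, by a factor of 209000.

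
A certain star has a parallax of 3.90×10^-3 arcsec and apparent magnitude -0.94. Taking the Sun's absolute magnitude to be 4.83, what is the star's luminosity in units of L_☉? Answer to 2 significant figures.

L/L_☉ ≈ 130000

d = 1/p = 1/3.90×10^-3″ = 256.4 pc
M = m − 5 log₁₀ d + 5 = -0.94 − 5·2.4089 + 5 = -7.985
M − M_☉ = -7.985 − 4.83 = -12.815
L/L_☉ = 10^(−0.4 × -12.815) = 133600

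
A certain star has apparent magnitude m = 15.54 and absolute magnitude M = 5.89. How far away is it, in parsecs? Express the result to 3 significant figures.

d ≈ 851 pc

Distance modulus: m − M = 15.54 − (5.89) = 9.650
m − M = 5 log₁₀ d − 5
log₁₀ d = (m − M)/5 + 1 = 2.9300
d = 10^2.9300 = 851.1 pc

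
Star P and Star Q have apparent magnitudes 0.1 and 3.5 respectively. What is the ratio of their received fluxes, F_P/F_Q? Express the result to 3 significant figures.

F_P/F_Q ≈ 22.9

Magnitude difference = -3.4
Flux ratio = 10^(−0.4 Δm) = 10^(−0.4 × -3.4) = 10^1.360 = 22.91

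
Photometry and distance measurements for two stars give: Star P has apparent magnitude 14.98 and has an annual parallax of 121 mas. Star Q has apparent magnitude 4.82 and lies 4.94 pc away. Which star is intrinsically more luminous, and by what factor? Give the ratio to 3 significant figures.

Star Q is more luminous, by a factor of 4140.

Star P: p = 121 mas = 0.121″ → d = 1/p = 8.264 pc
Star P: M = m − 5 log₁₀ d + 5 = 14.98 − 5·0.9172 + 5 = 15.394
Star Q: M = m − 5 log₁₀ d + 5 = 4.82 − 5·0.6937 + 5 = 6.351
ΔM = M_P − M_Q = 15.394 − (6.351) = 9.043; smaller M is more luminous → Star Q.
L ratio = 10^(0.4 |ΔM|) = 10^3.617 = 4140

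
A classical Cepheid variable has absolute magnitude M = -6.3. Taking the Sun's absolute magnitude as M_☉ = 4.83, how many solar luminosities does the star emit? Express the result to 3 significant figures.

L/L_☉ ≈ 28300

M − M_☉ = -6.3 − 4.83 = -11.130
L/L_☉ = 10^(−0.4 (M − M_☉)) = 10^4.452 = 28310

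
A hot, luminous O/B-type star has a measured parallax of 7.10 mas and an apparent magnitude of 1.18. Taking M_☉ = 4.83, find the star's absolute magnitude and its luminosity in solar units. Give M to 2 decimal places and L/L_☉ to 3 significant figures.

M ≈ -4.56; L/L_☉ ≈ 5720

d = 1/p = 1000/7.10 mas = 140.8 pc
M = m − 5 log₁₀ d + 5 = 1.18 − 5·2.1487 + 5 = -4.564
M − M_☉ = -4.564 − 4.83 = -9.394
L/L_☉ = 10^(−0.4 × -9.394) = 5721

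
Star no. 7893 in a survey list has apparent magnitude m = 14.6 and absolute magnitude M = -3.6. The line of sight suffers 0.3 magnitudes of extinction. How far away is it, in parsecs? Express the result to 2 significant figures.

m − M = 5 log₁₀(d/10 pc) + A  ⇒  14.6 − (-3.6) − 0.3 = 5 log₁₀(d/10)
17.900 = 5 log₁₀(d/10)
log₁₀ d = (m − M − A)/5 + 1 = 4.5800
d = 10^4.5800 = 38020 pc

d ≈ 38000 pc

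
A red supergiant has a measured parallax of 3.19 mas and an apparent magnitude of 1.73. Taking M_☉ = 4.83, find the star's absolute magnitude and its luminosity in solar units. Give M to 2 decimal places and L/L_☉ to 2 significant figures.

d = 1/p = 1000/3.19 mas = 313.5 pc
M = m − 5 log₁₀ d + 5 = 1.73 − 5·2.4962 + 5 = -5.751
M − M_☉ = -5.751 − 4.83 = -10.581
L/L_☉ = 10^(−0.4 × -10.581) = 17080

M ≈ -5.75; L/L_☉ ≈ 17000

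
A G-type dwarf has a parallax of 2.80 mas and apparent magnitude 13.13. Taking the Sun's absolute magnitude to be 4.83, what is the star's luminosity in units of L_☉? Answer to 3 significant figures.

L/L_☉ ≈ 0.610

d = 1/p = 1000/2.80 mas = 357.1 pc
M = m − 5 log₁₀ d + 5 = 13.13 − 5·2.5528 + 5 = 5.366
M − M_☉ = 5.366 − 4.83 = 0.536
L/L_☉ = 10^(−0.4 × 0.536) = 0.6105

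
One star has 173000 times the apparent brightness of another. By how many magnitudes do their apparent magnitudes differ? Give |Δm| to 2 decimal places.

Pogson: Δm = −2.5 log₁₀(ratio) = −2.5 log₁₀(173000) = −2.5 × 5.2380 = -13.095

|Δm| ≈ 13.10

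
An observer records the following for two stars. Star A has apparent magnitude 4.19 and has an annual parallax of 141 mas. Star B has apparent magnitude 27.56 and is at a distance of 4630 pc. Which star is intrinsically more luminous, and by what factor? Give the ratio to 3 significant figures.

Star A is more luminous, by a factor of 5230.

Star A: p = 141 mas = 0.141″ → d = 1/p = 7.092 pc
Star A: M = m − 5 log₁₀ d + 5 = 4.19 − 5·0.8508 + 5 = 4.936
Star B: M = m − 5 log₁₀ d + 5 = 27.56 − 5·3.6656 + 5 = 14.232
ΔM = M_A − M_B = 4.936 − (14.232) = -9.296; smaller M is more luminous → Star A.
L ratio = 10^(0.4 |ΔM|) = 10^3.718 = 5229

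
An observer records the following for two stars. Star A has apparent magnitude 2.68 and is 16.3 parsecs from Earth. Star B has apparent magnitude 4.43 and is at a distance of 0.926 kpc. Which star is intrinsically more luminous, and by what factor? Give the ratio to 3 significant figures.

Star A: M = m − 5 log₁₀ d + 5 = 2.68 − 5·1.2122 + 5 = 1.619
Star B: d = 0.926 kpc = 926.0 pc
Star B: M = m − 5 log₁₀ d + 5 = 4.43 − 5·2.9666 + 5 = -5.403
ΔM = M_A − M_B = 1.619 − (-5.403) = 7.022; smaller M is more luminous → Star B.
L ratio = 10^(0.4 |ΔM|) = 10^2.809 = 643.9

Star B is more luminous, by a factor of 644.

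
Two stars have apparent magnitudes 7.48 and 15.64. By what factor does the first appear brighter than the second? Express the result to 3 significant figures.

Magnitude difference = -8.16
Flux ratio = 10^(−0.4 Δm) = 10^(−0.4 × -8.16) = 10^3.264 = 1837

1840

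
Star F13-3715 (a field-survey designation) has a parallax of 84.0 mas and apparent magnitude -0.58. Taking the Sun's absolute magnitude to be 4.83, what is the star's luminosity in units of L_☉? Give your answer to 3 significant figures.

L/L_☉ ≈ 207

d = 1/p = 1000/84.0 mas = 11.90 pc
M = m − 5 log₁₀ d + 5 = -0.58 − 5·1.0757 + 5 = -0.959
M − M_☉ = -0.959 − 4.83 = -5.789
L/L_☉ = 10^(−0.4 × -5.789) = 206.7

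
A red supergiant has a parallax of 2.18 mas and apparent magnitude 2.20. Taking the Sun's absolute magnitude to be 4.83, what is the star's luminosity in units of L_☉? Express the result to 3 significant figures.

L/L_☉ ≈ 23700

d = 1/p = 1000/2.18 mas = 458.7 pc
M = m − 5 log₁₀ d + 5 = 2.20 − 5·2.6615 + 5 = -6.108
M − M_☉ = -6.108 − 4.83 = -10.938
L/L_☉ = 10^(−0.4 × -10.938) = 23720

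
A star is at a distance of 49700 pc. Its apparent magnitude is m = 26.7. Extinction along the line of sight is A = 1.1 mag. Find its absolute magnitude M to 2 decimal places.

M ≈ 7.12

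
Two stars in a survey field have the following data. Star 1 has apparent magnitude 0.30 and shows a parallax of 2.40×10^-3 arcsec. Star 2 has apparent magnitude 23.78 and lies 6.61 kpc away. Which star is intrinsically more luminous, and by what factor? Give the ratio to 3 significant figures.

Star 1: d = 1/p = 1/2.40×10^-3″ = 416.7 pc
Star 1: M = m − 5 log₁₀ d + 5 = 0.30 − 5·2.6198 + 5 = -7.799
Star 2: d = 6.61 kpc = 6610 pc
Star 2: M = m − 5 log₁₀ d + 5 = 23.78 − 5·3.8202 + 5 = 9.679
ΔM = M_1 − M_2 = -7.799 − (9.679) = -17.478; smaller M is more luminous → Star 1.
L ratio = 10^(0.4 |ΔM|) = 10^6.991 = 9.799×10^6

Star 1 is more luminous, by a factor of 9.80×10^6.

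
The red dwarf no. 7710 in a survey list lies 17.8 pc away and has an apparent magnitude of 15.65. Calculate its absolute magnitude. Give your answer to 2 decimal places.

M ≈ 14.40

5 log₁₀(d/10 pc) = 5 log₁₀(17.80) − 5 = 1.252
M = m − 5 log₁₀(d/10) = 15.65 − 1.252 = 14.398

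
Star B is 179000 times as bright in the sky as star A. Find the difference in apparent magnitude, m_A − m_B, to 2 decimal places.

m_A − m_B ≈ 13.13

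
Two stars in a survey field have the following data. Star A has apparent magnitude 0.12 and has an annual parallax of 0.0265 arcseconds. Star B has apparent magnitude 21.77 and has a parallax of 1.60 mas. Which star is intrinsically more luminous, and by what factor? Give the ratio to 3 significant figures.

Star A is more luminous, by a factor of 1.67×10^6.

Star A: d = 1/p = 1/0.0265″ = 37.74 pc
Star A: M = m − 5 log₁₀ d + 5 = 0.12 − 5·1.5768 + 5 = -2.764
Star B: p = 1.60 mas = 1.60×10^-3″ → d = 1/p = 625.0 pc
Star B: M = m − 5 log₁₀ d + 5 = 21.77 − 5·2.7959 + 5 = 12.791
ΔM = M_A − M_B = -2.764 − (12.791) = -15.554; smaller M is more luminous → Star A.
L ratio = 10^(0.4 |ΔM|) = 10^6.222 = 1.666×10^6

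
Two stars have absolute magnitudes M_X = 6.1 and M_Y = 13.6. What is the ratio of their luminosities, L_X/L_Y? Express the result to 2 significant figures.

ΔM = M_X − M_Y = -7.5
L_X/L_Y = 10^(−0.4 ΔM) = 10^3.000 = 1000

L_X/L_Y ≈ 1000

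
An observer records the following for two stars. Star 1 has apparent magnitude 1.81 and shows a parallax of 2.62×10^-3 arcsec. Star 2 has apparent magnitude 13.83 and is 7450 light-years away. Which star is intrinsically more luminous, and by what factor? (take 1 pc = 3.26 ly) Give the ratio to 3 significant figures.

Star 1 is more luminous, by a factor of 1790.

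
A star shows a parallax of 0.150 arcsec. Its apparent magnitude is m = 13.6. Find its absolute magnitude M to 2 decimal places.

d = 1/p = 1/0.150″ = 6.667 pc
5 log₁₀(d/10 pc) = 5 log₁₀(6.667) − 5 = -0.880
M = m − 5 log₁₀(d/10) = 13.6 + 0.880 = 14.480

M ≈ 14.48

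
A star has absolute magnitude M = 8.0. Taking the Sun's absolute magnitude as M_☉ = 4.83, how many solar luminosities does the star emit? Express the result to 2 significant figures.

L/L_☉ ≈ 0.054

M − M_☉ = 8.0 − 4.83 = 3.170
L/L_☉ = 10^(−0.4 (M − M_☉)) = 10^-1.268 = 0.05395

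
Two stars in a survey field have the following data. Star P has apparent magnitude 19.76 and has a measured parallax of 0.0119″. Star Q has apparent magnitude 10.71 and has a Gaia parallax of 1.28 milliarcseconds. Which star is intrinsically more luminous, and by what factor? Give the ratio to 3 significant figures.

Star P: d = 1/p = 1/0.0119″ = 84.03 pc
Star P: M = m − 5 log₁₀ d + 5 = 19.76 − 5·1.9245 + 5 = 15.138
Star Q: p = 1.28 mas = 1.28×10^-3″ → d = 1/p = 781.2 pc
Star Q: M = m − 5 log₁₀ d + 5 = 10.71 − 5·2.8928 + 5 = 1.246
ΔM = M_P − M_Q = 15.138 − (1.246) = 13.892; smaller M is more luminous → Star Q.
L ratio = 10^(0.4 |ΔM|) = 10^5.557 = 360300

Star Q is more luminous, by a factor of 360000.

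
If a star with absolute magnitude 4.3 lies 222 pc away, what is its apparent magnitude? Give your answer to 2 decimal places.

m = M + 5 log₁₀ d − 5 = 4.3 + 5·2.3464 − 5 = 11.032

m ≈ 11.03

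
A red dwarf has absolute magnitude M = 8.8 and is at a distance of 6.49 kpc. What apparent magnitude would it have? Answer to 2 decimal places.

d = 6.49 kpc = 6490 pc
m = M + 5 log₁₀ d − 5 = 8.8 + 5·3.8122 − 5 = 22.861

m ≈ 22.86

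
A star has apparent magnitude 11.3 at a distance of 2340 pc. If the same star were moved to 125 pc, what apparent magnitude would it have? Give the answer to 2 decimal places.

Flux ∝ 1/d², so Δm = 5 log₁₀(d₂/d₁) = 5 log₁₀(125/2340) = -6.362
m₂ = m₁ + Δm = 11.3 + (-6.362) = 4.938

m ≈ 4.94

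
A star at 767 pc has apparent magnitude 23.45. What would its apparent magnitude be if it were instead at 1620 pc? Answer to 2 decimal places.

Flux ∝ 1/d², so Δm = 5 log₁₀(d₂/d₁) = 5 log₁₀(1620/767) = 1.624
m₂ = m₁ + Δm = 23.45 + (1.624) = 25.074

m ≈ 25.07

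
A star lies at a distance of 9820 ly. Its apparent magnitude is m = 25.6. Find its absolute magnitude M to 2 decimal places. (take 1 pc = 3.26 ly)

d = 9820 ly / 3.26 = 3012 pc
5 log₁₀(d/10 pc) = 5 log₁₀(3012) − 5 = 12.394
M = m − 5 log₁₀(d/10) = 25.6 − 12.394 = 13.206

M ≈ 13.21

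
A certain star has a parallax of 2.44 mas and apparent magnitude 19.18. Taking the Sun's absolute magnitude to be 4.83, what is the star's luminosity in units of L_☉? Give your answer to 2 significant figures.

d = 1/p = 1000/2.44 mas = 409.8 pc
M = m − 5 log₁₀ d + 5 = 19.18 − 5·2.6126 + 5 = 11.117
M − M_☉ = 11.117 − 4.83 = 6.287
L/L_☉ = 10^(−0.4 × 6.287) = 3.056×10^-3

L/L_☉ ≈ 3.1×10^-3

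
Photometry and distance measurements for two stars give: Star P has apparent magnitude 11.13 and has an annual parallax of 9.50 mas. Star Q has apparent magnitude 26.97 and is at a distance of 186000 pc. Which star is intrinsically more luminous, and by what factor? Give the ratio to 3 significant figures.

Star P: p = 9.50 mas = 9.50×10^-3″ → d = 1/p = 105.3 pc
Star P: M = m − 5 log₁₀ d + 5 = 11.13 − 5·2.0223 + 5 = 6.019
Star Q: M = m − 5 log₁₀ d + 5 = 26.97 − 5·5.2695 + 5 = 5.622
ΔM = M_P − M_Q = 6.019 − (5.622) = 0.396; smaller M is more luminous → Star Q.
L ratio = 10^(0.4 |ΔM|) = 10^0.158 = 1.440

Star Q is more luminous, by a factor of 1.44.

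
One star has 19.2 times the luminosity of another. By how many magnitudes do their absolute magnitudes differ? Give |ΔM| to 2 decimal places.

Pogson: ΔM = −2.5 log₁₀(ratio) = −2.5 log₁₀(19.2) = −2.5 × 1.2833 = -3.208

|ΔM| ≈ 3.21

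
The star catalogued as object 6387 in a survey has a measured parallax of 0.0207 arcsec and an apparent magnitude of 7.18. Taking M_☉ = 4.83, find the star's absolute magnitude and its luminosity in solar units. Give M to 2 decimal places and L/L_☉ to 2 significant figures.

d = 1/p = 1/0.0207″ = 48.31 pc
M = m − 5 log₁₀ d + 5 = 7.18 − 5·1.6840 + 5 = 3.760
M − M_☉ = 3.760 − 4.83 = -1.070
L/L_☉ = 10^(−0.4 × -1.070) = 2.680

M ≈ 3.76; L/L_☉ ≈ 2.7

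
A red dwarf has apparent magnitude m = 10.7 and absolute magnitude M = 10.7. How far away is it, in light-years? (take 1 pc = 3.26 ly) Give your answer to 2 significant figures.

d ≈ 33 ly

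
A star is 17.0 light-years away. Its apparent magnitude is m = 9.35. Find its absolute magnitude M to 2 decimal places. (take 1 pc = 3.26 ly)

M ≈ 10.76

d = 17.0 ly / 3.26 = 5.215 pc
5 log₁₀(d/10 pc) = 5 log₁₀(5.215) − 5 = -1.414
M = m − 5 log₁₀(d/10) = 9.35 + 1.414 = 10.764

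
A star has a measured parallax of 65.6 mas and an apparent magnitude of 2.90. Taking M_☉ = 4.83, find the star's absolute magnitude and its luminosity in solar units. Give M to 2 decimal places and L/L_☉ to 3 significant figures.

M ≈ 1.98; L/L_☉ ≈ 13.7

d = 1/p = 1000/65.6 mas = 15.24 pc
M = m − 5 log₁₀ d + 5 = 2.90 − 5·1.1831 + 5 = 1.985
M − M_☉ = 1.985 − 4.83 = -2.845
L/L_☉ = 10^(−0.4 × -2.845) = 13.75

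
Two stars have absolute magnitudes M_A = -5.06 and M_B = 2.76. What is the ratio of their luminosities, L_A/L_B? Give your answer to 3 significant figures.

L_A/L_B ≈ 1340

ΔM = M_A − M_B = -7.82
L_A/L_B = 10^(−0.4 ΔM) = 10^3.128 = 1343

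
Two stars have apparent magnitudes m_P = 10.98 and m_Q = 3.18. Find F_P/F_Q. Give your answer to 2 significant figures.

F_P/F_Q ≈ 7.6×10^-4

Magnitude difference = 7.80
Flux ratio = 10^(−0.4 Δm) = 10^(−0.4 × 7.80) = 10^-3.120 = 7.586×10^-4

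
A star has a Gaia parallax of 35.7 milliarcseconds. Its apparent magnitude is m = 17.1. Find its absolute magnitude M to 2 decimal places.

M ≈ 14.86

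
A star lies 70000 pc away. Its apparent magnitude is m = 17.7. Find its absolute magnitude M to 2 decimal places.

M ≈ -1.53

5 log₁₀(d/10 pc) = 5 log₁₀(70000) − 5 = 19.225
M = m − 5 log₁₀(d/10) = 17.7 − 19.225 = -1.525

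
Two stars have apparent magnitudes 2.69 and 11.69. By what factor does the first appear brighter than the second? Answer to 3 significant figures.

Magnitude difference = -9.00
Flux ratio = 10^(−0.4 Δm) = 10^(−0.4 × -9.00) = 10^3.600 = 3981

3980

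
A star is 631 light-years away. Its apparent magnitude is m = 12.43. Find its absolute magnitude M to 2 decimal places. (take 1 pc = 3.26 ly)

M ≈ 6.00

d = 631 ly / 3.26 = 193.6 pc
5 log₁₀(d/10 pc) = 5 log₁₀(193.6) − 5 = 6.434
M = m − 5 log₁₀(d/10) = 12.43 − 6.434 = 5.996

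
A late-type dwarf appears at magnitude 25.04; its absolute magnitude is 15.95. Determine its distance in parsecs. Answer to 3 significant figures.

d ≈ 658 pc

Distance modulus: m − M = 25.04 − (15.95) = 9.090
m − M = 5 log₁₀ d − 5
log₁₀ d = (m − M)/5 + 1 = 2.8180
d = 10^2.8180 = 657.7 pc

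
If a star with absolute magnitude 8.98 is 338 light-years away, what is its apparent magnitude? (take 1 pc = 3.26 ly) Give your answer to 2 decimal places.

m ≈ 14.06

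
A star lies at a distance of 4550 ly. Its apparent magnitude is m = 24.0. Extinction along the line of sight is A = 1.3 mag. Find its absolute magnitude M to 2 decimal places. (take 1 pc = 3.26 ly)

M ≈ 11.98

d = 4550 ly / 3.26 = 1396 pc
5 log₁₀(d/10 pc) = 5 log₁₀(1396) − 5 = 10.724
M = m − 5 log₁₀(d/10) − A = 24.0 − 10.724 − 1.3 = 11.976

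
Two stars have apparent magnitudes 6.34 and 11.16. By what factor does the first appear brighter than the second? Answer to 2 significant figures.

85

Magnitude difference = -4.82
Flux ratio = 10^(−0.4 Δm) = 10^(−0.4 × -4.82) = 10^1.928 = 84.72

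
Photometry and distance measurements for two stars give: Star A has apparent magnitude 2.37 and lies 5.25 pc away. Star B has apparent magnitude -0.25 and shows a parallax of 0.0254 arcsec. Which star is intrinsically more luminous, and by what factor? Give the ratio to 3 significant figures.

Star A: M = m − 5 log₁₀ d + 5 = 2.37 − 5·0.7202 + 5 = 3.769
Star B: d = 1/p = 1/0.0254″ = 39.37 pc
Star B: M = m − 5 log₁₀ d + 5 = -0.25 − 5·1.5952 + 5 = -3.226
ΔM = M_A − M_B = 3.769 − (-3.226) = 6.995; smaller M is more luminous → Star B.
L ratio = 10^(0.4 |ΔM|) = 10^2.798 = 628.1

Star B is more luminous, by a factor of 628.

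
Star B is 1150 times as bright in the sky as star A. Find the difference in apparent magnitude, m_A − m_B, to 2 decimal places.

Pogson: Δm = −2.5 log₁₀(ratio) = −2.5 log₁₀(1150) = −2.5 × 3.0607 = -7.652
Star B is brighter so has the smaller magnitude: m_A − m_B is positive.

m_A − m_B ≈ 7.65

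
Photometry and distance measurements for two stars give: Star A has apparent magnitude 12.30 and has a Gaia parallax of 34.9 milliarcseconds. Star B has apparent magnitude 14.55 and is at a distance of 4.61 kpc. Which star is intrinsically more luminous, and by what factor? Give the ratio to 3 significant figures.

Star A: p = 34.9 mas = 0.0349″ → d = 1/p = 28.65 pc
Star A: M = m − 5 log₁₀ d + 5 = 12.30 − 5·1.4572 + 5 = 10.014
Star B: d = 4.61 kpc = 4610 pc
Star B: M = m − 5 log₁₀ d + 5 = 14.55 − 5·3.6637 + 5 = 1.231
ΔM = M_A − M_B = 10.014 − (1.231) = 8.783; smaller M is more luminous → Star B.
L ratio = 10^(0.4 |ΔM|) = 10^3.513 = 3259

Star B is more luminous, by a factor of 3260.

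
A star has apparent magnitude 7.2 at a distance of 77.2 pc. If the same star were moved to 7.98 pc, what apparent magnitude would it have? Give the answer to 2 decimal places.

m ≈ 2.27

Flux ∝ 1/d², so Δm = 5 log₁₀(d₂/d₁) = 5 log₁₀(7.98/77.2) = -4.928
m₂ = m₁ + Δm = 7.2 + (-4.928) = 2.272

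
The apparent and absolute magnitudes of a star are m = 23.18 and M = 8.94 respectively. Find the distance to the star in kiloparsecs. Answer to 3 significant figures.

Distance modulus: m − M = 23.18 − (8.94) = 14.240
m − M = 5 log₁₀ d − 5
log₁₀ d = (m − M)/5 + 1 = 3.8480
d = 10^3.8480 = 7047 pc
= 7.047 kpc

d ≈ 7.05 kpc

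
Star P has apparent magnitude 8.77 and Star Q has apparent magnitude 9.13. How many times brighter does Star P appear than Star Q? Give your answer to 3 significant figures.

1.39

Δm = 8.77 − (9.13) = -0.36
Flux ratio = 10^(−0.4 Δm) = 10^(−0.4 × -0.36) = 10^0.144 = 1.393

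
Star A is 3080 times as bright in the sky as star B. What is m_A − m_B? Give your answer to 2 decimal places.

m_A − m_B ≈ -8.72

Pogson: Δm = −2.5 log₁₀(ratio) = −2.5 log₁₀(3080) = −2.5 × 3.4886 = -8.721
Star A is brighter, so it has the smaller magnitude: the difference is negative.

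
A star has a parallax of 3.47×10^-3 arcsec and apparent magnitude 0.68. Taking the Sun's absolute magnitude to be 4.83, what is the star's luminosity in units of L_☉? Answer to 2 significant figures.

d = 1/p = 1/3.47×10^-3″ = 288.2 pc
M = m − 5 log₁₀ d + 5 = 0.68 − 5·2.4597 + 5 = -6.618
M − M_☉ = -6.618 − 4.83 = -11.448
L/L_☉ = 10^(−0.4 × -11.448) = 37960

L/L_☉ ≈ 38000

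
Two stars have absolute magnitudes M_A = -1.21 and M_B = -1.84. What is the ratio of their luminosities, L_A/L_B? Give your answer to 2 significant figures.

ΔM = M_A − M_B = 0.63
L_A/L_B = 10^(−0.4 ΔM) = 10^-0.252 = 0.5598

L_A/L_B ≈ 0.56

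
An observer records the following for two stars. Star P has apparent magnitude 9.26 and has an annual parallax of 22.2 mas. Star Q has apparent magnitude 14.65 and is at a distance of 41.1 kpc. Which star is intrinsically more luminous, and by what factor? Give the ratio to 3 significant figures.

Star Q is more luminous, by a factor of 5810.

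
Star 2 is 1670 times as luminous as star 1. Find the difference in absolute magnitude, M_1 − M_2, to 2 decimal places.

Pogson: ΔM = −2.5 log₁₀(ratio) = −2.5 log₁₀(1670) = −2.5 × 3.2227 = -8.057
Star 2 is brighter so has the smaller magnitude: M_1 − M_2 is positive.

M_1 − M_2 ≈ 8.06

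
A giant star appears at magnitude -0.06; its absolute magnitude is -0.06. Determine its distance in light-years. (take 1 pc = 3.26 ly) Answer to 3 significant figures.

d ≈ 32.6 ly

μ = m − M = 0.000
m − M = 5 log₁₀ d − 5
log₁₀ d = (m − M)/5 + 1 = 1.0000
d = 10^1.0000 = 10.00 pc
= 32.60 ly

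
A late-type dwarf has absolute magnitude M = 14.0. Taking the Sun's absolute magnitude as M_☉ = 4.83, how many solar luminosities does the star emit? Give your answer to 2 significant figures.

M − M_☉ = 14.0 − 4.83 = 9.170
L/L_☉ = 10^(−0.4 (M − M_☉)) = 10^-3.668 = 2.148×10^-4

L/L_☉ ≈ 2.1×10^-4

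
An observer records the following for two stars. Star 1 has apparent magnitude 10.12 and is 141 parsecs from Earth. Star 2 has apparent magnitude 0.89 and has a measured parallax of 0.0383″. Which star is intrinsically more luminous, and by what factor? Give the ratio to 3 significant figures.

Star 2 is more luminous, by a factor of 169.

Star 1: M = m − 5 log₁₀ d + 5 = 10.12 − 5·2.1492 + 5 = 4.374
Star 2: d = 1/p = 1/0.0383″ = 26.11 pc
Star 2: M = m − 5 log₁₀ d + 5 = 0.89 − 5·1.4168 + 5 = -1.194
ΔM = M_1 − M_2 = 4.374 − (-1.194) = 5.568; smaller M is more luminous → Star 2.
L ratio = 10^(0.4 |ΔM|) = 10^2.227 = 168.7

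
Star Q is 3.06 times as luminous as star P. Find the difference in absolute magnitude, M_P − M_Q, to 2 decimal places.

Pogson: ΔM = −2.5 log₁₀(ratio) = −2.5 log₁₀(3.06) = −2.5 × 0.4857 = -1.214
Star Q is brighter so has the smaller magnitude: M_P − M_Q is positive.

M_P − M_Q ≈ 1.21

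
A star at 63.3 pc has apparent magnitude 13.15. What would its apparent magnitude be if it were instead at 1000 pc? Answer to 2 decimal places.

Flux ∝ 1/d², so Δm = 5 log₁₀(d₂/d₁) = 5 log₁₀(1000/63.3) = 5.993
m₂ = m₁ + Δm = 13.15 + (5.993) = 19.143

m ≈ 19.14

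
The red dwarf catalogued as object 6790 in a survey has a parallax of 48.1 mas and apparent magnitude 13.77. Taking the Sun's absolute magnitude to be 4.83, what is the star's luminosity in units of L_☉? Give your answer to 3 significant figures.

L/L_☉ ≈ 1.15×10^-3

d = 1/p = 1000/48.1 mas = 20.79 pc
M = m − 5 log₁₀ d + 5 = 13.77 − 5·1.3179 + 5 = 12.181
M − M_☉ = 12.181 − 4.83 = 7.351
L/L_☉ = 10^(−0.4 × 7.351) = 1.147×10^-3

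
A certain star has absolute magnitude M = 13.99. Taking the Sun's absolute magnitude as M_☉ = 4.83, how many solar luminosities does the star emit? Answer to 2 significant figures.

L/L_☉ ≈ 2.2×10^-4

M − M_☉ = 13.99 − 4.83 = 9.160
L/L_☉ = 10^(−0.4 (M − M_☉)) = 10^-3.664 = 2.168×10^-4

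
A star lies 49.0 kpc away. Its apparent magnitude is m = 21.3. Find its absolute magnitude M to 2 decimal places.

M ≈ 2.85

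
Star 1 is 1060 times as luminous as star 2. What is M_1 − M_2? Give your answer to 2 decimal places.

Pogson: ΔM = −2.5 log₁₀(ratio) = −2.5 log₁₀(1060) = −2.5 × 3.0253 = -7.563
Star 1 is brighter, so it has the smaller magnitude: the difference is negative.

M_1 − M_2 ≈ -7.56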